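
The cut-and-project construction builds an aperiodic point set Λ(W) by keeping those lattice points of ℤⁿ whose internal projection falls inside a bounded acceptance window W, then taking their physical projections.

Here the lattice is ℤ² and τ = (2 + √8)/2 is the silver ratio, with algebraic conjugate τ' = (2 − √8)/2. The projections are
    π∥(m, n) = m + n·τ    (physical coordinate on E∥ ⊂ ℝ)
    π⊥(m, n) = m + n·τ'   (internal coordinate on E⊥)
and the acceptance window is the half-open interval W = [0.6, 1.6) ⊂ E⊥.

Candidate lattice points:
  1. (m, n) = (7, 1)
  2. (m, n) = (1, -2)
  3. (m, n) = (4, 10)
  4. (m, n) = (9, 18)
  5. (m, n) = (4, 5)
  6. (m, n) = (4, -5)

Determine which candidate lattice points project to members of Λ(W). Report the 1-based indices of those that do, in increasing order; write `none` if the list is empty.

4

τ' = (2−√8)/2 ≈ -0.4142.
#1 (7,1): internal coord 7 + (1)·τ' = +6.5858; +6.5858 ∉ [0.6, 1.6) → out
#2 (1,-2): internal coord 1 + (-2)·τ' = +1.8284; +1.8284 ∉ [0.6, 1.6) → out
#3 (4,10): internal coord 4 + (10)·τ' = -0.1421; -0.1421 ∉ [0.6, 1.6) → out
#4 (9,18): internal coord 9 + (18)·τ' = +1.5442; +1.5442 ∈ [0.6, 1.6) → IN Λ
#5 (4,5): internal coord 4 + (5)·τ' = +1.9289; +1.9289 ∉ [0.6, 1.6) → out
#6 (4,-5): internal coord 4 + (-5)·τ' = +6.0711; +6.0711 ∉ [0.6, 1.6) → out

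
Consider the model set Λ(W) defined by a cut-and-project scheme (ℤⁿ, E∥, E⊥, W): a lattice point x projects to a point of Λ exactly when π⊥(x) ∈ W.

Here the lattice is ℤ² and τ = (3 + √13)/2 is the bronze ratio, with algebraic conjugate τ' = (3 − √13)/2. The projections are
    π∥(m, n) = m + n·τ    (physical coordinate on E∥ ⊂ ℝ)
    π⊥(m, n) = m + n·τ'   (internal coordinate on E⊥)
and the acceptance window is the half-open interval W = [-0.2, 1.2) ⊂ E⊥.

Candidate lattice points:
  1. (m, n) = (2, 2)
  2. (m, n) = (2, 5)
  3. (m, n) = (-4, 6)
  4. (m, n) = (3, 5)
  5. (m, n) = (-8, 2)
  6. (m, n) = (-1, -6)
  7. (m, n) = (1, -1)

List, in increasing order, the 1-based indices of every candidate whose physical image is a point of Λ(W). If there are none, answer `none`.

2, 6

Compute τ' = (3−√13)/2 = -0.30278, so π⊥(m,n) = m -0.30278·n.
#1 (2,2): internal coord 2 + (2)·τ' = +1.39445; +1.39445 ∉ [-0.2, 1.2) → out
#2 (2,5): internal coord 2 + (5)·τ' = +0.48612; +0.48612 ∈ [-0.2, 1.2) → IN Λ
#3 (-4,6): internal coord -4 + (6)·τ' = -5.81665; -5.81665 ∉ [-0.2, 1.2) → out
#4 (3,5): internal coord 3 + (5)·τ' = +1.48612; +1.48612 ∉ [-0.2, 1.2) → out
#5 (-8,2): internal coord -8 + (2)·τ' = -8.60555; -8.60555 ∉ [-0.2, 1.2) → out
#6 (-1,-6): internal coord -1 + (-6)·τ' = +0.81665; +0.81665 ∈ [-0.2, 1.2) → IN Λ
#7 (1,-1): internal coord 1 + (-1)·τ' = +1.30278; +1.30278 ∉ [-0.2, 1.2) → out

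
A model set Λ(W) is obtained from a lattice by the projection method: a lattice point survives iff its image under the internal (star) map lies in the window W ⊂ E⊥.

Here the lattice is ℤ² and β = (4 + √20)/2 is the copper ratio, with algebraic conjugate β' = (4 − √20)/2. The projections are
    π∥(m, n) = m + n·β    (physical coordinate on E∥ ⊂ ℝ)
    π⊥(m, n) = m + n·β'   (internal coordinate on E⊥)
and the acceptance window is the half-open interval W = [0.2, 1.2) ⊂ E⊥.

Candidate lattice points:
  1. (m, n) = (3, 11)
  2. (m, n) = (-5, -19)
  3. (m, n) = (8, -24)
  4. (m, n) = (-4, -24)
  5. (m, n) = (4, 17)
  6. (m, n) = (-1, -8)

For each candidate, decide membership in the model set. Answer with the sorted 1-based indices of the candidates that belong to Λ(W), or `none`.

Numerically β ≈ 4.23607 and β' = −1/β ≈ -0.23607.
[1] lift (3,11): star map gives 0.40325; window check 0.2 ≤ 0.40325 < 1.2 is true → IN Λ
[2] lift (-5,-19): star map gives -0.51471; window check 0.2 ≤ -0.51471 < 1.2 is false → out
[3] lift (8,-24): star map gives 13.66563; window check 0.2 ≤ 13.66563 < 1.2 is false → out
[4] lift (-4,-24): star map gives 1.66563; window check 0.2 ≤ 1.66563 < 1.2 is false → out
[5] lift (4,17): star map gives -0.01316; window check 0.2 ≤ -0.01316 < 1.2 is false → out
[6] lift (-1,-8): star map gives 0.88854; window check 0.2 ≤ 0.88854 < 1.2 is true → IN Λ

1, 6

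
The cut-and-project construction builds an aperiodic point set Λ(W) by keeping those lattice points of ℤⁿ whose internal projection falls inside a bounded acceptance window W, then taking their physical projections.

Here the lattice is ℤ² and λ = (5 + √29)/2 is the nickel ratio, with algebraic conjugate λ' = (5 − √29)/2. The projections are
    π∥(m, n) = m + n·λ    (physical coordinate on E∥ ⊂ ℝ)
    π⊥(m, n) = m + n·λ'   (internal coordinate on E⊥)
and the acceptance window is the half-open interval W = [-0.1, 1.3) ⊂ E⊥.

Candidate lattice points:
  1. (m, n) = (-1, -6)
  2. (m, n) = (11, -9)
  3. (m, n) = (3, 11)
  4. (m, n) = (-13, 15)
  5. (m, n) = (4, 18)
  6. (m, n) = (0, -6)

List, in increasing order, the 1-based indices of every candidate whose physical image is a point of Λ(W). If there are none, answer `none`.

1, 3, 5, 6

Numerically λ ≈ 5.19258 and λ' = −1/λ ≈ -0.19258.
[1] lift (-1,-6): star map gives 0.15549; window check -0.1 ≤ 0.15549 < 1.3 is true → IN Λ
[2] lift (11,-9): star map gives 12.73324; window check -0.1 ≤ 12.73324 < 1.3 is false → out
[3] lift (3,11): star map gives 0.88159; window check -0.1 ≤ 0.88159 < 1.3 is true → IN Λ
[4] lift (-13,15): star map gives -15.88874; window check -0.1 ≤ -15.88874 < 1.3 is false → out
[5] lift (4,18): star map gives 0.53352; window check -0.1 ≤ 0.53352 < 1.3 is true → IN Λ
[6] lift (0,-6): star map gives 1.15549; window check -0.1 ≤ 1.15549 < 1.3 is true → IN Λ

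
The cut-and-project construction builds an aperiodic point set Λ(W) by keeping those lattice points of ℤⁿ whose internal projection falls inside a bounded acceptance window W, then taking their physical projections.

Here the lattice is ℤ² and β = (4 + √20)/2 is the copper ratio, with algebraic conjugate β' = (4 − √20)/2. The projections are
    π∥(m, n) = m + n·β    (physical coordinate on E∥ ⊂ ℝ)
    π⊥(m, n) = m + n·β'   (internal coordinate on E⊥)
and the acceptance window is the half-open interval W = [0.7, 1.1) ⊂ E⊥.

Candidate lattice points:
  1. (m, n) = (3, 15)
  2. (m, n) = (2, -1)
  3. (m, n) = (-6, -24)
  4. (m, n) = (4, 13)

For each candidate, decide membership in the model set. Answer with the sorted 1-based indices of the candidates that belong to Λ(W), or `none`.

4

Numerically β ≈ 4.236068 and β' = −1/β ≈ -0.236068.
[1] lift (3,15): star map gives -0.541020; window check 0.7 ≤ -0.541020 < 1.1 is false → out
[2] lift (2,-1): star map gives 2.236068; window check 0.7 ≤ 2.236068 < 1.1 is false → out
[3] lift (-6,-24): star map gives -0.334369; window check 0.7 ≤ -0.334369 < 1.1 is false → out
[4] lift (4,13): star map gives 0.931116; window check 0.7 ≤ 0.931116 < 1.1 is true → IN Λ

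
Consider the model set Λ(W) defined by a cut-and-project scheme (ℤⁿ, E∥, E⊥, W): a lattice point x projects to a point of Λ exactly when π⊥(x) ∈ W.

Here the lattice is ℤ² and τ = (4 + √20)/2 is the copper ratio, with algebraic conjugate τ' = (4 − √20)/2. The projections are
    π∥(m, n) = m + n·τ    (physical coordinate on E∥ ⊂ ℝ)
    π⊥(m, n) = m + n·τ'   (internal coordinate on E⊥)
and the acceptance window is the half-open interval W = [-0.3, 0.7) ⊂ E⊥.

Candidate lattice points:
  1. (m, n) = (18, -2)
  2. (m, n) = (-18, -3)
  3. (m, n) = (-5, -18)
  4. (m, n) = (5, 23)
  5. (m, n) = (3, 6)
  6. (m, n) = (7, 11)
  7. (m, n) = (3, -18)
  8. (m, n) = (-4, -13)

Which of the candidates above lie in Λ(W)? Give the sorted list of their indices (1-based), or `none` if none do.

none

Compute τ' = (4−√20)/2 = -0.236068, so π⊥(m,n) = m -0.236068·n.
candidate 1: (m,n)=(18,-2) → π∥ = 18-2·τ ≈ 9.527864, π⊥ = 18-2·τ' ≈ 18.472136 ∉ [-0.3, 0.7) ⇒ out
candidate 2: (m,n)=(-18,-3) → π∥ = -18-3·τ ≈ -30.708204, π⊥ = -18-3·τ' ≈ -17.291796 ∉ [-0.3, 0.7) ⇒ out
candidate 3: (m,n)=(-5,-18) → π∥ = -5-18·τ ≈ -81.249224, π⊥ = -5-18·τ' ≈ -0.750776 ∉ [-0.3, 0.7) ⇒ out
candidate 4: (m,n)=(5,23) → π∥ = 5+23·τ ≈ 102.429563, π⊥ = 5+23·τ' ≈ -0.429563 ∉ [-0.3, 0.7) ⇒ out
candidate 5: (m,n)=(3,6) → π∥ = 3+6·τ ≈ 28.416408, π⊥ = 3+6·τ' ≈ 1.583592 ∉ [-0.3, 0.7) ⇒ out
candidate 6: (m,n)=(7,11) → π∥ = 7+11·τ ≈ 53.596748, π⊥ = 7+11·τ' ≈ 4.403252 ∉ [-0.3, 0.7) ⇒ out
candidate 7: (m,n)=(3,-18) → π∥ = 3-18·τ ≈ -73.249224, π⊥ = 3-18·τ' ≈ 7.249224 ∉ [-0.3, 0.7) ⇒ out
candidate 8: (m,n)=(-4,-13) → π∥ = -4-13·τ ≈ -59.068884, π⊥ = -4-13·τ' ≈ -0.931116 ∉ [-0.3, 0.7) ⇒ out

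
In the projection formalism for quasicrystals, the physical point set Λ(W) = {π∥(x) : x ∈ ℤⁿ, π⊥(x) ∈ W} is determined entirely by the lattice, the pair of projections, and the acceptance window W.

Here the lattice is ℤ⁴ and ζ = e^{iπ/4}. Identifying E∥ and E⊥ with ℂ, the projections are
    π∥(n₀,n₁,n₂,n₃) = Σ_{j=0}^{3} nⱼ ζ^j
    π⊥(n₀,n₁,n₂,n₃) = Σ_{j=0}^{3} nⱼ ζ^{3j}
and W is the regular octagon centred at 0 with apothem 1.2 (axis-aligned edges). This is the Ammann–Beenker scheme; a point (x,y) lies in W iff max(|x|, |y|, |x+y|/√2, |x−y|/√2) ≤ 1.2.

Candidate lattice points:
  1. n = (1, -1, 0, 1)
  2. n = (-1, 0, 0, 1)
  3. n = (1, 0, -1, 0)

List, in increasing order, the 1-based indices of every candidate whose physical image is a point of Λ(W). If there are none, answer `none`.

Internal map: ζ^{3j} for j=0..3 gives (1,0), (−√2/2,√2/2), (0,−1), (√2/2,√2/2).
candidate 1: n = (1, -1, 0, 1) → π⊥ ≈ (+2.414214, +0.000000); max(|x|,|y|,|x±y|/√2) = 2.414214 > 1.2 ⇒ ∉ W
candidate 2: n = (-1, 0, 0, 1) → π⊥ ≈ (-0.292893, +0.707107); max(|x|,|y|,|x±y|/√2) = 0.707107 ≤ 1.2 ⇒ ∈ W
candidate 3: n = (1, 0, -1, 0) → π⊥ ≈ (+1.000000, +1.000000); max(|x|,|y|,|x±y|/√2) = 1.414214 > 1.2 ⇒ ∉ W

2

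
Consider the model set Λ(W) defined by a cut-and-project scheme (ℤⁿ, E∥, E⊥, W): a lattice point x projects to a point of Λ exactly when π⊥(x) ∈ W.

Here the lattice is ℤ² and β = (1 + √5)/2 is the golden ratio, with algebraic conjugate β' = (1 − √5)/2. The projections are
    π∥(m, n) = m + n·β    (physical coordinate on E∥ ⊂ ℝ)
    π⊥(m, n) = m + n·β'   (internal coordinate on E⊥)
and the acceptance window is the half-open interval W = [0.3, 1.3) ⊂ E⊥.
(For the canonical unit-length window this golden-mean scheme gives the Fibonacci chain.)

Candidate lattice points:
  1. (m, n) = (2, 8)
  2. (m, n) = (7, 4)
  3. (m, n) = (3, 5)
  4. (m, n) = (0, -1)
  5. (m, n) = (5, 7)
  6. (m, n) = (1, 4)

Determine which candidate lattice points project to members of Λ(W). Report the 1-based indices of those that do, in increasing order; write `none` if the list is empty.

Compute β' = (1−√5)/2 = -0.6180, so π⊥(m,n) = m -0.6180·n.
#1 (2,8): internal coord 2 + (8)·β' = -2.9443; -2.9443 ∉ [0.3, 1.3) → out
#2 (7,4): internal coord 7 + (4)·β' = +4.5279; +4.5279 ∉ [0.3, 1.3) → out
#3 (3,5): internal coord 3 + (5)·β' = -0.0902; -0.0902 ∉ [0.3, 1.3) → out
#4 (0,-1): internal coord 0 + (-1)·β' = +0.6180; +0.6180 ∈ [0.3, 1.3) → IN Λ
#5 (5,7): internal coord 5 + (7)·β' = +0.6738; +0.6738 ∈ [0.3, 1.3) → IN Λ
#6 (1,4): internal coord 1 + (4)·β' = -1.4721; -1.4721 ∉ [0.3, 1.3) → out

4, 5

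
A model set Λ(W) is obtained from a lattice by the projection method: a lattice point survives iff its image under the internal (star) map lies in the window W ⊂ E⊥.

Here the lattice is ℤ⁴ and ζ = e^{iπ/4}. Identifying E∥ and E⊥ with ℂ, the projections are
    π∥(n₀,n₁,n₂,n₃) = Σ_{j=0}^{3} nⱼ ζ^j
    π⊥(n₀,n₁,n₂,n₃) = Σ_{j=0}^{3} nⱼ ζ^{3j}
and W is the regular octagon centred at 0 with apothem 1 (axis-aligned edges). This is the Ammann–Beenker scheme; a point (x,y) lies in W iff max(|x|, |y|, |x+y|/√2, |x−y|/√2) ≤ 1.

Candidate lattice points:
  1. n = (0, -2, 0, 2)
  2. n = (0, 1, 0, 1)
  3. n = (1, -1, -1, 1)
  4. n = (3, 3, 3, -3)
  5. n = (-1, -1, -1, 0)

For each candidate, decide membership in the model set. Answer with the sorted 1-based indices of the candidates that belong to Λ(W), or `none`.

π⊥(n) = n₀ + n₁ζ³ + n₂ζ⁶ + n₃ζ⁹ where ζ = e^{iπ/4}.
#1 (0, -2, 0, 2): internal (2.82843, 0.00000); octagon support 2.82843 vs apothem 1 → ∉ W
#2 (0, 1, 0, 1): internal (0.00000, 1.41421); octagon support 1.41421 vs apothem 1 → ∉ W
#3 (1, -1, -1, 1): internal (2.41421, 1.00000); octagon support 2.41421 vs apothem 1 → ∉ W
#4 (3, 3, 3, -3): internal (-1.24264, -3.00000); octagon support 3.00000 vs apothem 1 → ∉ W
#5 (-1, -1, -1, 0): internal (-0.29289, 0.29289); octagon support 0.41421 vs apothem 1 → ∈ W

5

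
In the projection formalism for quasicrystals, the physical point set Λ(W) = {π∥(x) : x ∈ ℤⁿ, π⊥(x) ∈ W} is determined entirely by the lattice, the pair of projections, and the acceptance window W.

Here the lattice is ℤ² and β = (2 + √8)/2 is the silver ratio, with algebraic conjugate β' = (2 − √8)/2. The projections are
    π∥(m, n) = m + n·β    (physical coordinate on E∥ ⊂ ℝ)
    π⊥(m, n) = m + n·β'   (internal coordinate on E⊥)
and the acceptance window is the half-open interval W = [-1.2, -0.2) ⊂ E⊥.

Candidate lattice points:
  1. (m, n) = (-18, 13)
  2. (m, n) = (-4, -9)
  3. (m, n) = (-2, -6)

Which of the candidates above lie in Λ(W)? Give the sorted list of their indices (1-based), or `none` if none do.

Numerically β ≈ 2.41421 and β' = −1/β ≈ -0.41421.
[1] lift (-18,13): star map gives -23.38478; window check -1.2 ≤ -23.38478 < -0.2 is false → out
[2] lift (-4,-9): star map gives -0.27208; window check -1.2 ≤ -0.27208 < -0.2 is true → IN Λ
[3] lift (-2,-6): star map gives 0.48528; window check -1.2 ≤ 0.48528 < -0.2 is false → out

2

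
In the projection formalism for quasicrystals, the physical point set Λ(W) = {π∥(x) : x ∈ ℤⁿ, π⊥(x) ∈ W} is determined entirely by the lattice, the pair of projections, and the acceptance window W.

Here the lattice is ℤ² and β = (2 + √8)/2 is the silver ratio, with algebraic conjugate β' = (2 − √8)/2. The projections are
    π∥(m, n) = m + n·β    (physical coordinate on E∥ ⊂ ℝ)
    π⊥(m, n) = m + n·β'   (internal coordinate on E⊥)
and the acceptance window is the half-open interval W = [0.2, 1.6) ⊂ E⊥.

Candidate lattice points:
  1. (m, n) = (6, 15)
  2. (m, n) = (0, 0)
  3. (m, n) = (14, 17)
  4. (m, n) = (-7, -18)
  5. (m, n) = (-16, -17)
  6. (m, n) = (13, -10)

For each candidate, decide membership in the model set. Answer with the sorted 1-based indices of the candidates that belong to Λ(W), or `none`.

4

Numerically β ≈ 2.41421 and β' = −1/β ≈ -0.41421.
#1 (6,15): internal coord 6 + (15)·β' = -0.21320; -0.21320 ∉ [0.2, 1.6) → out
#2 (0,0): internal coord 0 + (0)·β' = +0.00000; +0.00000 ∉ [0.2, 1.6) → out
#3 (14,17): internal coord 14 + (17)·β' = +6.95837; +6.95837 ∉ [0.2, 1.6) → out
#4 (-7,-18): internal coord -7 + (-18)·β' = +0.45584; +0.45584 ∈ [0.2, 1.6) → IN Λ
#5 (-16,-17): internal coord -16 + (-17)·β' = -8.95837; -8.95837 ∉ [0.2, 1.6) → out
#6 (13,-10): internal coord 13 + (-10)·β' = +17.14214; +17.14214 ∉ [0.2, 1.6) → out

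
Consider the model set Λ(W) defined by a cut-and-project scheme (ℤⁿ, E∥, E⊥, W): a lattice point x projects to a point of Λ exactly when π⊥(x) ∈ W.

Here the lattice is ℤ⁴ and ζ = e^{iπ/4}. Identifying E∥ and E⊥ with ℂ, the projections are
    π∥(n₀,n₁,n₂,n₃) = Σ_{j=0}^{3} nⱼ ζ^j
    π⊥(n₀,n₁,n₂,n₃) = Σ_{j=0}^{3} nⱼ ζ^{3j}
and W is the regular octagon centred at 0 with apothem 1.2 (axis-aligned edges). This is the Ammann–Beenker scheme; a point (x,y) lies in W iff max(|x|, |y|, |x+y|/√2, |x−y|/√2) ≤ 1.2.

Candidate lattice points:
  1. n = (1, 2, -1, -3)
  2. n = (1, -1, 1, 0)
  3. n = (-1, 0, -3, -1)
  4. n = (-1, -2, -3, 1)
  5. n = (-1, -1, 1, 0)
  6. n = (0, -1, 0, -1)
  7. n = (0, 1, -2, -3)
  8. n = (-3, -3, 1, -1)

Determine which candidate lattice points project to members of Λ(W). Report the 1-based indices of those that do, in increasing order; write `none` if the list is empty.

none

π⊥(n) = n₀ + n₁ζ³ + n₂ζ⁶ + n₃ζ⁹ where ζ = e^{iπ/4}.
#1 (1, 2, -1, -3): internal (-2.53553, 0.29289); octagon support 2.53553 vs apothem 1.2 → ∉ W
#2 (1, -1, 1, 0): internal (1.70711, -1.70711); octagon support 2.41421 vs apothem 1.2 → ∉ W
#3 (-1, 0, -3, -1): internal (-1.70711, 2.29289); octagon support 2.82843 vs apothem 1.2 → ∉ W
#4 (-1, -2, -3, 1): internal (1.12132, 2.29289); octagon support 2.41421 vs apothem 1.2 → ∉ W
#5 (-1, -1, 1, 0): internal (-0.29289, -1.70711); octagon support 1.70711 vs apothem 1.2 → ∉ W
#6 (0, -1, 0, -1): internal (0.00000, -1.41421); octagon support 1.41421 vs apothem 1.2 → ∉ W
#7 (0, 1, -2, -3): internal (-2.82843, 0.58579); octagon support 2.82843 vs apothem 1.2 → ∉ W
#8 (-3, -3, 1, -1): internal (-1.58579, -3.82843); octagon support 3.82843 vs apothem 1.2 → ∉ W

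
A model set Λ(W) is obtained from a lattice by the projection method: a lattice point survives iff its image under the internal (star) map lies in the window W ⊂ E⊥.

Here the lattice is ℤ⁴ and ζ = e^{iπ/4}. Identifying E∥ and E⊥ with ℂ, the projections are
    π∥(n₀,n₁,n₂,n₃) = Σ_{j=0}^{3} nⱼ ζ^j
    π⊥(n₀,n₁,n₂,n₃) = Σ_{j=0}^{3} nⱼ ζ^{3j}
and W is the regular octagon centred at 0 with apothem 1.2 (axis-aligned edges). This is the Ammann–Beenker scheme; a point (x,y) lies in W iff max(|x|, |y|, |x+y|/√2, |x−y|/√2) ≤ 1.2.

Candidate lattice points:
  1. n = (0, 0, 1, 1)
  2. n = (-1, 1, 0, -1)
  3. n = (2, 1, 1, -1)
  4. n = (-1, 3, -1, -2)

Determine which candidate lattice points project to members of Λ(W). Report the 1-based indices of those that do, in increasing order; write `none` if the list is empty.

1, 3

π⊥(n) = n₀ + n₁ζ³ + n₂ζ⁶ + n₃ζ⁹ where ζ = e^{iπ/4}.
candidate 1: n = (0, 0, 1, 1) → π⊥ ≈ (+0.70711, -0.29289); max(|x|,|y|,|x±y|/√2) = 0.70711 ≤ 1.2 ⇒ ∈ W
candidate 2: n = (-1, 1, 0, -1) → π⊥ ≈ (-2.41421, +0.00000); max(|x|,|y|,|x±y|/√2) = 2.41421 > 1.2 ⇒ ∉ W
candidate 3: n = (2, 1, 1, -1) → π⊥ ≈ (+0.58579, -1.00000); max(|x|,|y|,|x±y|/√2) = 1.12132 ≤ 1.2 ⇒ ∈ W
candidate 4: n = (-1, 3, -1, -2) → π⊥ ≈ (-4.53553, +1.70711); max(|x|,|y|,|x±y|/√2) = 4.53553 > 1.2 ⇒ ∉ W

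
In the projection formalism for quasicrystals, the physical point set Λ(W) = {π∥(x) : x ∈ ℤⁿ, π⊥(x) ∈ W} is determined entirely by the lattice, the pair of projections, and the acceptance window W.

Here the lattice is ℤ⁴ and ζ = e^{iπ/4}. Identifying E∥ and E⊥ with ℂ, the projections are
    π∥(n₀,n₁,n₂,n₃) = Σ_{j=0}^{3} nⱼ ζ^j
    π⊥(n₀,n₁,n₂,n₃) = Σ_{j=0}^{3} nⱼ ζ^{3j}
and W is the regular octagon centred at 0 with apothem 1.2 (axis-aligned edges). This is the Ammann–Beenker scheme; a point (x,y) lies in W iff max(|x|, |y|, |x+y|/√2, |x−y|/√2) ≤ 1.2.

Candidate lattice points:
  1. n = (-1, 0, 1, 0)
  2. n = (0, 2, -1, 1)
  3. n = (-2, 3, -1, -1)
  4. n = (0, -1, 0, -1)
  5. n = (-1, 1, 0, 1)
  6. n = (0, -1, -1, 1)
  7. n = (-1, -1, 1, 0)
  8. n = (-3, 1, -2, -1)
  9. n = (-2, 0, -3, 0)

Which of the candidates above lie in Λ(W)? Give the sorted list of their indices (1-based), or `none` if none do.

Internal map: ζ^{3j} for j=0..3 gives (1,0), (−√2/2,√2/2), (0,−1), (√2/2,√2/2).
#1 (-1, 0, 1, 0): internal (-1.00000, -1.00000); octagon support 1.41421 vs apothem 1.2 → ∉ W
#2 (0, 2, -1, 1): internal (-0.70711, 3.12132); octagon support 3.12132 vs apothem 1.2 → ∉ W
#3 (-2, 3, -1, -1): internal (-4.82843, 2.41421); octagon support 5.12132 vs apothem 1.2 → ∉ W
#4 (0, -1, 0, -1): internal (0.00000, -1.41421); octagon support 1.41421 vs apothem 1.2 → ∉ W
#5 (-1, 1, 0, 1): internal (-1.00000, 1.41421); octagon support 1.70711 vs apothem 1.2 → ∉ W
#6 (0, -1, -1, 1): internal (1.41421, 1.00000); octagon support 1.70711 vs apothem 1.2 → ∉ W
#7 (-1, -1, 1, 0): internal (-0.29289, -1.70711); octagon support 1.70711 vs apothem 1.2 → ∉ W
#8 (-3, 1, -2, -1): internal (-4.41421, 2.00000); octagon support 4.53553 vs apothem 1.2 → ∉ W
#9 (-2, 0, -3, 0): internal (-2.00000, 3.00000); octagon support 3.53553 vs apothem 1.2 → ∉ W

none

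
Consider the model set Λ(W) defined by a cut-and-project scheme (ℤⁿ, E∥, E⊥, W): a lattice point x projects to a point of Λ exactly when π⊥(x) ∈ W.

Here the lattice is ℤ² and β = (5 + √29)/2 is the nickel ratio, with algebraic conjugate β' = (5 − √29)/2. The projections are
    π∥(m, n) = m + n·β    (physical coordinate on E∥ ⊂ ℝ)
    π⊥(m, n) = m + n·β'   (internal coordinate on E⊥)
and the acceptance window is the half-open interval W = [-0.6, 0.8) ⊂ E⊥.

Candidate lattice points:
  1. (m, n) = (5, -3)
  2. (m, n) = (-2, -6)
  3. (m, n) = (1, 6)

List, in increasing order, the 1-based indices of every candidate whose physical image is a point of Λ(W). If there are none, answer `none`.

β' = (5−√29)/2 ≈ -0.1926.
candidate 1: (m,n)=(5,-3) → π∥ = 5-3·β ≈ -10.5777, π⊥ = 5-3·β' ≈ 5.5777 ∉ [-0.6, 0.8) ⇒ out
candidate 2: (m,n)=(-2,-6) → π∥ = -2-6·β ≈ -33.1555, π⊥ = -2-6·β' ≈ -0.8445 ∉ [-0.6, 0.8) ⇒ out
candidate 3: (m,n)=(1,6) → π∥ = 1+6·β ≈ 32.1555, π⊥ = 1+6·β' ≈ -0.1555 ∈ [-0.6, 0.8) ⇒ IN Λ

3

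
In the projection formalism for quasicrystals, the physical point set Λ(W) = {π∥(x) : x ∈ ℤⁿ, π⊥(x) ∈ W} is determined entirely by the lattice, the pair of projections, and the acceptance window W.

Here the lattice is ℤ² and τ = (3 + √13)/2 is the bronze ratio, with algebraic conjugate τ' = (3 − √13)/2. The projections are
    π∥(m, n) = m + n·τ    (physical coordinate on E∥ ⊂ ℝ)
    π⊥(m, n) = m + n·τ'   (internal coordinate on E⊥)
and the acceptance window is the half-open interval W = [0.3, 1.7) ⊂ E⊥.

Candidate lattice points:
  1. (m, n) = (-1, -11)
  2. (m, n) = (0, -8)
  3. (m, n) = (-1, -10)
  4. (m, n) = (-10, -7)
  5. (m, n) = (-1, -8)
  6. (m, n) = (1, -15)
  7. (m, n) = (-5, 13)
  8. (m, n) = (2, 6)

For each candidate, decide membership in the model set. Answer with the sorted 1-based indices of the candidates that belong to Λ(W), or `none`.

5

τ' = (3−√13)/2 ≈ -0.302776.
candidate 1: (m,n)=(-1,-11) → π∥ = -1-11·τ ≈ -37.330532, π⊥ = -1-11·τ' ≈ 2.330532 ∉ [0.3, 1.7) ⇒ out
candidate 2: (m,n)=(0,-8) → π∥ = 0-8·τ ≈ -26.422205, π⊥ = 0-8·τ' ≈ 2.422205 ∉ [0.3, 1.7) ⇒ out
candidate 3: (m,n)=(-1,-10) → π∥ = -1-10·τ ≈ -34.027756, π⊥ = -1-10·τ' ≈ 2.027756 ∉ [0.3, 1.7) ⇒ out
candidate 4: (m,n)=(-10,-7) → π∥ = -10-7·τ ≈ -33.119429, π⊥ = -10-7·τ' ≈ -7.880571 ∉ [0.3, 1.7) ⇒ out
candidate 5: (m,n)=(-1,-8) → π∥ = -1-8·τ ≈ -27.422205, π⊥ = -1-8·τ' ≈ 1.422205 ∈ [0.3, 1.7) ⇒ IN Λ
candidate 6: (m,n)=(1,-15) → π∥ = 1-15·τ ≈ -48.541635, π⊥ = 1-15·τ' ≈ 5.541635 ∉ [0.3, 1.7) ⇒ out
candidate 7: (m,n)=(-5,13) → π∥ = -5+13·τ ≈ 37.936083, π⊥ = -5+13·τ' ≈ -8.936083 ∉ [0.3, 1.7) ⇒ out
candidate 8: (m,n)=(2,6) → π∥ = 2+6·τ ≈ 21.816654, π⊥ = 2+6·τ' ≈ 0.183346 ∉ [0.3, 1.7) ⇒ out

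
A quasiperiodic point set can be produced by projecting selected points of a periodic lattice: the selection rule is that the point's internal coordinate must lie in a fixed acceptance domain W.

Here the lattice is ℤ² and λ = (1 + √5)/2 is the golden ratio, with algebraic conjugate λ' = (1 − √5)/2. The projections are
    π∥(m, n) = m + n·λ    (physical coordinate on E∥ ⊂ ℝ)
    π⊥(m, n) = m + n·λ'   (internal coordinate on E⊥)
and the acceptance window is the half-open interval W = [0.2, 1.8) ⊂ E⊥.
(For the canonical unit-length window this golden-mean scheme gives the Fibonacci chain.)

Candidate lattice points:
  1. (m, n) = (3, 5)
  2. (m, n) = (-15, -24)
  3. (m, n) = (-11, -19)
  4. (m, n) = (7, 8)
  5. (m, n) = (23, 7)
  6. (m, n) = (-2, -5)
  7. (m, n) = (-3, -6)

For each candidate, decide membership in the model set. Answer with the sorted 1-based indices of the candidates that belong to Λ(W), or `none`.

3, 6, 7

λ' = (1−√5)/2 ≈ -0.61803.
[1] lift (3,5): star map gives -0.09017; window check 0.2 ≤ -0.09017 < 1.8 is false → out
[2] lift (-15,-24): star map gives -0.16718; window check 0.2 ≤ -0.16718 < 1.8 is false → out
[3] lift (-11,-19): star map gives 0.74265; window check 0.2 ≤ 0.74265 < 1.8 is true → IN Λ
[4] lift (7,8): star map gives 2.05573; window check 0.2 ≤ 2.05573 < 1.8 is false → out
[5] lift (23,7): star map gives 18.67376; window check 0.2 ≤ 18.67376 < 1.8 is false → out
[6] lift (-2,-5): star map gives 1.09017; window check 0.2 ≤ 1.09017 < 1.8 is true → IN Λ
[7] lift (-3,-6): star map gives 0.70820; window check 0.2 ≤ 0.70820 < 1.8 is true → IN Λ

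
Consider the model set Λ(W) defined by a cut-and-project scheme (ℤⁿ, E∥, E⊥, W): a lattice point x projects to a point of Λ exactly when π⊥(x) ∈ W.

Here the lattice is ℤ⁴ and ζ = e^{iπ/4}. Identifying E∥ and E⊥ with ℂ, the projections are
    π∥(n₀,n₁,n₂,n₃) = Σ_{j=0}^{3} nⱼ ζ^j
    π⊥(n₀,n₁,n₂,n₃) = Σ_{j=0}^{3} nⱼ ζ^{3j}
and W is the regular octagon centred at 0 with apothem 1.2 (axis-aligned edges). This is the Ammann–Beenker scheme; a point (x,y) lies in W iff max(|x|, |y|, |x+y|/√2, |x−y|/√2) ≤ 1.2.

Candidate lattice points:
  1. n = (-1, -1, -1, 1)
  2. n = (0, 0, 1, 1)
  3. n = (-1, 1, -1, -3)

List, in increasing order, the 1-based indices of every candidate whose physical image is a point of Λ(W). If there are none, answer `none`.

1, 2

Internal map: ζ^{3j} for j=0..3 gives (1,0), (−√2/2,√2/2), (0,−1), (√2/2,√2/2).
#1 (-1, -1, -1, 1): internal (0.4142, 1.0000); octagon support 1.0000 vs apothem 1.2 → ∈ W
#2 (0, 0, 1, 1): internal (0.7071, -0.2929); octagon support 0.7071 vs apothem 1.2 → ∈ W
#3 (-1, 1, -1, -3): internal (-3.8284, -0.4142); octagon support 3.8284 vs apothem 1.2 → ∉ W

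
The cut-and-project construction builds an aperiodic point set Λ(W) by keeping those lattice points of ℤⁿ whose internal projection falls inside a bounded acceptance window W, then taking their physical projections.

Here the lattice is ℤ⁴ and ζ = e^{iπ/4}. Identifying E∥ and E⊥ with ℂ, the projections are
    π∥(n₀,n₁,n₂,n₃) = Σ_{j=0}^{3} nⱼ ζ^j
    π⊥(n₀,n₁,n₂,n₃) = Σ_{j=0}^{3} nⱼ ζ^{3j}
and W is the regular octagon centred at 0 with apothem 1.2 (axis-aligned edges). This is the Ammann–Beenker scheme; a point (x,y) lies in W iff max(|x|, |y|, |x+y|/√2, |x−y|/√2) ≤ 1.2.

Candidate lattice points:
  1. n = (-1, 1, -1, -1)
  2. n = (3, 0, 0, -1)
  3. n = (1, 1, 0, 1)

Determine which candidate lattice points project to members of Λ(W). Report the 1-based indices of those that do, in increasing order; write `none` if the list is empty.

With ζ = e^{iπ/4} the internal vectors are ζ^0,ζ^3,ζ^6,ζ^9.
candidate 1: n = (-1, 1, -1, -1) → π⊥ ≈ (-2.414214, +1.000000); max(|x|,|y|,|x±y|/√2) = 2.414214 > 1.2 ⇒ ∉ W
candidate 2: n = (3, 0, 0, -1) → π⊥ ≈ (+2.292893, -0.707107); max(|x|,|y|,|x±y|/√2) = 2.292893 > 1.2 ⇒ ∉ W
candidate 3: n = (1, 1, 0, 1) → π⊥ ≈ (+1.000000, +1.414214); max(|x|,|y|,|x±y|/√2) = 1.707107 > 1.2 ⇒ ∉ W

none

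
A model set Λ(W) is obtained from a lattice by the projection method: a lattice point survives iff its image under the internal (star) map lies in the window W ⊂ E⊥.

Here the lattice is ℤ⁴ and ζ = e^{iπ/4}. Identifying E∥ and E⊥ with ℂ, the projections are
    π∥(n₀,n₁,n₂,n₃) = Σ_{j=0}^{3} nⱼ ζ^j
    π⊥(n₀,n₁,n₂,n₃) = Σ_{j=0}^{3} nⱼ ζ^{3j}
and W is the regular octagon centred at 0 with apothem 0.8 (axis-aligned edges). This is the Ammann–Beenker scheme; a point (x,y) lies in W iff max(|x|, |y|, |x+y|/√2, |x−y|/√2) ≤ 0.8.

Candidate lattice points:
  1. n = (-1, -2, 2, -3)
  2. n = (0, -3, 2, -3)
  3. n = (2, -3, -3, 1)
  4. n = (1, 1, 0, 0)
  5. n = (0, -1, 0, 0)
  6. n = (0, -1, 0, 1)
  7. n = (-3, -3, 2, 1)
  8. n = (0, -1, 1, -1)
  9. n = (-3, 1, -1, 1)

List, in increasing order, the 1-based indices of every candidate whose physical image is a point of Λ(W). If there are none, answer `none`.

Internal map: ζ^{3j} for j=0..3 gives (1,0), (−√2/2,√2/2), (0,−1), (√2/2,√2/2).
candidate 1: n = (-1, -2, 2, -3) → π⊥ ≈ (-1.7071, -5.5355); max(|x|,|y|,|x±y|/√2) = 5.5355 > 0.8 ⇒ ∉ W
candidate 2: n = (0, -3, 2, -3) → π⊥ ≈ (+0.0000, -6.2426); max(|x|,|y|,|x±y|/√2) = 6.2426 > 0.8 ⇒ ∉ W
candidate 3: n = (2, -3, -3, 1) → π⊥ ≈ (+4.8284, +1.5858); max(|x|,|y|,|x±y|/√2) = 4.8284 > 0.8 ⇒ ∉ W
candidate 4: n = (1, 1, 0, 0) → π⊥ ≈ (+0.2929, +0.7071); max(|x|,|y|,|x±y|/√2) = 0.7071 ≤ 0.8 ⇒ ∈ W
candidate 5: n = (0, -1, 0, 0) → π⊥ ≈ (+0.7071, -0.7071); max(|x|,|y|,|x±y|/√2) = 1.0000 > 0.8 ⇒ ∉ W
candidate 6: n = (0, -1, 0, 1) → π⊥ ≈ (+1.4142, +0.0000); max(|x|,|y|,|x±y|/√2) = 1.4142 > 0.8 ⇒ ∉ W
candidate 7: n = (-3, -3, 2, 1) → π⊥ ≈ (-0.1716, -3.4142); max(|x|,|y|,|x±y|/√2) = 3.4142 > 0.8 ⇒ ∉ W
candidate 8: n = (0, -1, 1, -1) → π⊥ ≈ (+0.0000, -2.4142); max(|x|,|y|,|x±y|/√2) = 2.4142 > 0.8 ⇒ ∉ W
candidate 9: n = (-3, 1, -1, 1) → π⊥ ≈ (-3.0000, +2.4142); max(|x|,|y|,|x±y|/√2) = 3.8284 > 0.8 ⇒ ∉ W

4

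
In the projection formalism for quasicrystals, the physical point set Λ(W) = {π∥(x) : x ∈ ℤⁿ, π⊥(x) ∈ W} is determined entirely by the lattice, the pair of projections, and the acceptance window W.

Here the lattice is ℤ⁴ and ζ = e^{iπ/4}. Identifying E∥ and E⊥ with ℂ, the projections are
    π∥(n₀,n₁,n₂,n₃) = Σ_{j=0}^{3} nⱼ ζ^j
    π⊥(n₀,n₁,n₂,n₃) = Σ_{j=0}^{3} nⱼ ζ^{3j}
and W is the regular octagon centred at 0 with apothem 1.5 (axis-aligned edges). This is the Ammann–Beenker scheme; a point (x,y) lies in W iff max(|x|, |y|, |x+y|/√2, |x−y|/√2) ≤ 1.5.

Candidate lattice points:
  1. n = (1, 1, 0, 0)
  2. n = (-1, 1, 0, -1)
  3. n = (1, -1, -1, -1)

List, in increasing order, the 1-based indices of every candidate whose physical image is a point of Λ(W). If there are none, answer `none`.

π⊥(n) = n₀ + n₁ζ³ + n₂ζ⁶ + n₃ζ⁹ where ζ = e^{iπ/4}.
#1 (1, 1, 0, 0): internal (0.29289, 0.70711); octagon support 0.70711 vs apothem 1.5 → ∈ W
#2 (-1, 1, 0, -1): internal (-2.41421, 0.00000); octagon support 2.41421 vs apothem 1.5 → ∉ W
#3 (1, -1, -1, -1): internal (1.00000, -0.41421); octagon support 1.00000 vs apothem 1.5 → ∈ W

1, 3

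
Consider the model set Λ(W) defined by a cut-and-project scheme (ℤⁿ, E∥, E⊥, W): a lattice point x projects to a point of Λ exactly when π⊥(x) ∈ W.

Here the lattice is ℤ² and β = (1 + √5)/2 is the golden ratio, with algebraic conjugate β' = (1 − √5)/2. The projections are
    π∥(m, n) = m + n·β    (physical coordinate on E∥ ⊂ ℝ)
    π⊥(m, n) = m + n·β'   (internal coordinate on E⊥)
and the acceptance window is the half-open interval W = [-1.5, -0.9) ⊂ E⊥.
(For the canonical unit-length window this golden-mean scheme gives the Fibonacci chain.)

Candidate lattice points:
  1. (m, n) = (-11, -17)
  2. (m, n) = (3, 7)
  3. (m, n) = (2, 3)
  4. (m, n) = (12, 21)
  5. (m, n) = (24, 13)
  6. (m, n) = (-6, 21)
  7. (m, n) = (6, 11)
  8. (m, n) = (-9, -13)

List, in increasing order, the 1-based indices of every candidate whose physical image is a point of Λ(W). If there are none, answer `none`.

β' = (1−√5)/2 ≈ -0.618034.
candidate 1: (m,n)=(-11,-17) → π∥ = -11-17·β ≈ -38.506578, π⊥ = -11-17·β' ≈ -0.493422 ∉ [-1.5, -0.9) ⇒ out
candidate 2: (m,n)=(3,7) → π∥ = 3+7·β ≈ 14.326238, π⊥ = 3+7·β' ≈ -1.326238 ∈ [-1.5, -0.9) ⇒ IN Λ
candidate 3: (m,n)=(2,3) → π∥ = 2+3·β ≈ 6.854102, π⊥ = 2+3·β' ≈ 0.145898 ∉ [-1.5, -0.9) ⇒ out
candidate 4: (m,n)=(12,21) → π∥ = 12+21·β ≈ 45.978714, π⊥ = 12+21·β' ≈ -0.978714 ∈ [-1.5, -0.9) ⇒ IN Λ
candidate 5: (m,n)=(24,13) → π∥ = 24+13·β ≈ 45.034442, π⊥ = 24+13·β' ≈ 15.965558 ∉ [-1.5, -0.9) ⇒ out
candidate 6: (m,n)=(-6,21) → π∥ = -6+21·β ≈ 27.978714, π⊥ = -6+21·β' ≈ -18.978714 ∉ [-1.5, -0.9) ⇒ out
candidate 7: (m,n)=(6,11) → π∥ = 6+11·β ≈ 23.798374, π⊥ = 6+11·β' ≈ -0.798374 ∉ [-1.5, -0.9) ⇒ out
candidate 8: (m,n)=(-9,-13) → π∥ = -9-13·β ≈ -30.034442, π⊥ = -9-13·β' ≈ -0.965558 ∈ [-1.5, -0.9) ⇒ IN Λ

2, 4, 8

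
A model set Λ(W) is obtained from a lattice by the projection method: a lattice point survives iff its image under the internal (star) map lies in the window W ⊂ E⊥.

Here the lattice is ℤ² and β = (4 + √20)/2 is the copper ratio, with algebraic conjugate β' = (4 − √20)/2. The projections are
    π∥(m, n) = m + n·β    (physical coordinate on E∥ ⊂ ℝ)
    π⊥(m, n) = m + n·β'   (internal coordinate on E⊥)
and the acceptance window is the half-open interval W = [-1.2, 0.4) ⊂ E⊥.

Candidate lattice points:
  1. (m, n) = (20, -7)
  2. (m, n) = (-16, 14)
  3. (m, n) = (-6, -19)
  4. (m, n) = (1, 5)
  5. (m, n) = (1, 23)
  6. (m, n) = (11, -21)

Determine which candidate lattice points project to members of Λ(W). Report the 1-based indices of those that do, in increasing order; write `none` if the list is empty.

Compute β' = (4−√20)/2 = -0.23607, so π⊥(m,n) = m -0.23607·n.
#1 (20,-7): internal coord 20 + (-7)·β' = +21.65248; +21.65248 ∉ [-1.2, 0.4) → out
#2 (-16,14): internal coord -16 + (14)·β' = -19.30495; -19.30495 ∉ [-1.2, 0.4) → out
#3 (-6,-19): internal coord -6 + (-19)·β' = -1.51471; -1.51471 ∉ [-1.2, 0.4) → out
#4 (1,5): internal coord 1 + (5)·β' = -0.18034; -0.18034 ∈ [-1.2, 0.4) → IN Λ
#5 (1,23): internal coord 1 + (23)·β' = -4.42956; -4.42956 ∉ [-1.2, 0.4) → out
#6 (11,-21): internal coord 11 + (-21)·β' = +15.95743; +15.95743 ∉ [-1.2, 0.4) → out

4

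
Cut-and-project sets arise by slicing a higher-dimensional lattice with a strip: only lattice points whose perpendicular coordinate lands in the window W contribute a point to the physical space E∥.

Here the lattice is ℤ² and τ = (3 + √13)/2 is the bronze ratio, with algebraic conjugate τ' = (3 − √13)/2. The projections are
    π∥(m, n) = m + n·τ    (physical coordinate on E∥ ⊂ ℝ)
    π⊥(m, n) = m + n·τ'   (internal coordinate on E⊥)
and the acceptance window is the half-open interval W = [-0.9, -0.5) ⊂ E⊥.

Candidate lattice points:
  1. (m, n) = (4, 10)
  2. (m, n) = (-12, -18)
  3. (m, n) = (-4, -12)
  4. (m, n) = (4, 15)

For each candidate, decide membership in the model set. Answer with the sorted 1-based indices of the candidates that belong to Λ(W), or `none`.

4

Numerically τ ≈ 3.30278 and τ' = −1/τ ≈ -0.30278.
[1] lift (4,10): star map gives 0.97224; window check -0.9 ≤ 0.97224 < -0.5 is false → out
[2] lift (-12,-18): star map gives -6.55004; window check -0.9 ≤ -6.55004 < -0.5 is false → out
[3] lift (-4,-12): star map gives -0.36669; window check -0.9 ≤ -0.36669 < -0.5 is false → out
[4] lift (4,15): star map gives -0.54163; window check -0.9 ≤ -0.54163 < -0.5 is true → IN Λ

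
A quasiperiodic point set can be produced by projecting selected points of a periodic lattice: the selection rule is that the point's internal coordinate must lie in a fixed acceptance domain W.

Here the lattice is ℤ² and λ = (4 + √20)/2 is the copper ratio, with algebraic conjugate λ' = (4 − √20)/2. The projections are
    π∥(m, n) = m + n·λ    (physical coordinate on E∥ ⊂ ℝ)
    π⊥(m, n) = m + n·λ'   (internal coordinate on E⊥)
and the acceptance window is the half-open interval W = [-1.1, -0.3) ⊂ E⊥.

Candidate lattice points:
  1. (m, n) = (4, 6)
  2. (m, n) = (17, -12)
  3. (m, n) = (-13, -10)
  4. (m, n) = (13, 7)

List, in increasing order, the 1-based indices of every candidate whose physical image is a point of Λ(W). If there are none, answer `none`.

Compute λ' = (4−√20)/2 = -0.2361, so π⊥(m,n) = m -0.2361·n.
#1 (4,6): internal coord 4 + (6)·λ' = +2.5836; +2.5836 ∉ [-1.1, -0.3) → out
#2 (17,-12): internal coord 17 + (-12)·λ' = +19.8328; +19.8328 ∉ [-1.1, -0.3) → out
#3 (-13,-10): internal coord -13 + (-10)·λ' = -10.6393; -10.6393 ∉ [-1.1, -0.3) → out
#4 (13,7): internal coord 13 + (7)·λ' = +11.3475; +11.3475 ∉ [-1.1, -0.3) → out

none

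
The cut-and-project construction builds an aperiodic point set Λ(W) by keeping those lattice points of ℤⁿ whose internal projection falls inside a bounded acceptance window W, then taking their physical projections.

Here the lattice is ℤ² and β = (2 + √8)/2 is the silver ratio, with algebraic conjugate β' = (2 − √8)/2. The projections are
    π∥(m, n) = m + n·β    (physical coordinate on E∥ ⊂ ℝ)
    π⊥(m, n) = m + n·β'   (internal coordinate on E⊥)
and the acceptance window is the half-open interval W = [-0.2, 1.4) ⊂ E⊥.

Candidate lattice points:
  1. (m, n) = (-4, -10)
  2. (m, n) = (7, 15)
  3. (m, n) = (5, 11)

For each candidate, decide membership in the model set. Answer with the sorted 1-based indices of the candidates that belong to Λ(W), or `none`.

β' = (2−√8)/2 ≈ -0.4142.
#1 (-4,-10): internal coord -4 + (-10)·β' = +0.1421; +0.1421 ∈ [-0.2, 1.4) → IN Λ
#2 (7,15): internal coord 7 + (15)·β' = +0.7868; +0.7868 ∈ [-0.2, 1.4) → IN Λ
#3 (5,11): internal coord 5 + (11)·β' = +0.4437; +0.4437 ∈ [-0.2, 1.4) → IN Λ

1, 2, 3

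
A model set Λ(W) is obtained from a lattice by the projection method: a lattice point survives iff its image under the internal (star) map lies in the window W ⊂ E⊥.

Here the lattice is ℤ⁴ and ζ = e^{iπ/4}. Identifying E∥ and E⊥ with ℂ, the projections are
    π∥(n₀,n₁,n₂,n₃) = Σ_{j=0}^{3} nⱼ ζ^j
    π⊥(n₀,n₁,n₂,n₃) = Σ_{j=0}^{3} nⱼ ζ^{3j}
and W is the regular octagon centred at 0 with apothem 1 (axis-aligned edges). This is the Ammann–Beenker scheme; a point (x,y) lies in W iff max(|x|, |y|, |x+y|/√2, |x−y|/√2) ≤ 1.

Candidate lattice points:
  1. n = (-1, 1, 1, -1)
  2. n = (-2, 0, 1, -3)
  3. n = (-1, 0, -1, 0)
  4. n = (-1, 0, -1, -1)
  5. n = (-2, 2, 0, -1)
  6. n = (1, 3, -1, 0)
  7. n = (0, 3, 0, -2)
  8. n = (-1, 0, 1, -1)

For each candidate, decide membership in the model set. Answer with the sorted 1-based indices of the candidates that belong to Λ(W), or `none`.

none

Internal map: ζ^{3j} for j=0..3 gives (1,0), (−√2/2,√2/2), (0,−1), (√2/2,√2/2).
#1 (-1, 1, 1, -1): internal (-2.41421, -1.00000); octagon support 2.41421 vs apothem 1 → ∉ W
#2 (-2, 0, 1, -3): internal (-4.12132, -3.12132); octagon support 5.12132 vs apothem 1 → ∉ W
#3 (-1, 0, -1, 0): internal (-1.00000, 1.00000); octagon support 1.41421 vs apothem 1 → ∉ W
#4 (-1, 0, -1, -1): internal (-1.70711, 0.29289); octagon support 1.70711 vs apothem 1 → ∉ W
#5 (-2, 2, 0, -1): internal (-4.12132, 0.70711); octagon support 4.12132 vs apothem 1 → ∉ W
#6 (1, 3, -1, 0): internal (-1.12132, 3.12132); octagon support 3.12132 vs apothem 1 → ∉ W
#7 (0, 3, 0, -2): internal (-3.53553, 0.70711); octagon support 3.53553 vs apothem 1 → ∉ W
#8 (-1, 0, 1, -1): internal (-1.70711, -1.70711); octagon support 2.41421 vs apothem 1 → ∉ W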